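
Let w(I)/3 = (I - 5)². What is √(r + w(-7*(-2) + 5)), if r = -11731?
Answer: I*√11143 ≈ 105.56*I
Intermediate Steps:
w(I) = 3*(-5 + I)² (w(I) = 3*(I - 5)² = 3*(-5 + I)²)
√(r + w(-7*(-2) + 5)) = √(-11731 + 3*(-5 + (-7*(-2) + 5))²) = √(-11731 + 3*(-5 + (14 + 5))²) = √(-11731 + 3*(-5 + 19)²) = √(-11731 + 3*14²) = √(-11731 + 3*196) = √(-11731 + 588) = √(-11143) = I*√11143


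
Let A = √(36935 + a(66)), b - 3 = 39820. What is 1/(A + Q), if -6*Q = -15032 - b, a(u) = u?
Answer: 36570/334193221 - 4*√37001/334193221 ≈ 0.00010713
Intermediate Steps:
b = 39823 (b = 3 + 39820 = 39823)
A = √37001 (A = √(36935 + 66) = √37001 ≈ 192.36)
Q = 18285/2 (Q = -(-15032 - 1*39823)/6 = -(-15032 - 39823)/6 = -⅙*(-54855) = 18285/2 ≈ 9142.5)
1/(A + Q) = 1/(√37001 + 18285/2) = 1/(18285/2 + √37001)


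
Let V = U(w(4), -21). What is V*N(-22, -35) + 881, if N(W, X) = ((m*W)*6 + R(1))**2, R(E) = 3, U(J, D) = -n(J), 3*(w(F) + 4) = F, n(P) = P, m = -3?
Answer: 425417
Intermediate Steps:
w(F) = -4 + F/3
U(J, D) = -J
V = 8/3 (V = -(-4 + (1/3)*4) = -(-4 + 4/3) = -1*(-8/3) = 8/3 ≈ 2.6667)
N(W, X) = (3 - 18*W)**2 (N(W, X) = (-3*W*6 + 3)**2 = (-18*W + 3)**2 = (3 - 18*W)**2)
V*N(-22, -35) + 881 = 8*(9*(1 - 6*(-22))**2)/3 + 881 = 8*(9*(1 + 132)**2)/3 + 881 = 8*(9*133**2)/3 + 881 = 8*(9*17689)/3 + 881 = (8/3)*159201 + 881 = 424536 + 881 = 425417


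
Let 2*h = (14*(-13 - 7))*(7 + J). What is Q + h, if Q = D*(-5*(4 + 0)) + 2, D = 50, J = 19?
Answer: -4638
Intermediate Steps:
h = -3640 (h = ((14*(-13 - 7))*(7 + 19))/2 = ((14*(-20))*26)/2 = (-280*26)/2 = (½)*(-7280) = -3640)
Q = -998 (Q = 50*(-5*(4 + 0)) + 2 = 50*(-5*4) + 2 = 50*(-20) + 2 = -1000 + 2 = -998)
Q + h = -998 - 3640 = -4638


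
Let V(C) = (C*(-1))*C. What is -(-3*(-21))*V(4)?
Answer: 1008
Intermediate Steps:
V(C) = -C**2 (V(C) = (-C)*C = -C**2)
-(-3*(-21))*V(4) = -(-3*(-21))*(-1*4**2) = -63*(-1*16) = -63*(-16) = -1*(-1008) = 1008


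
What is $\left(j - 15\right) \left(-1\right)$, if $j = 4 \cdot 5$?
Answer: $-5$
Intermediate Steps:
$j = 20$
$\left(j - 15\right) \left(-1\right) = \left(20 - 15\right) \left(-1\right) = 5 \left(-1\right) = -5$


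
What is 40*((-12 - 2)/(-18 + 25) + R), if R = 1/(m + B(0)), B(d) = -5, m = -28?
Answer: -2680/33 ≈ -81.212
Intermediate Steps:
R = -1/33 (R = 1/(-28 - 5) = 1/(-33) = -1/33 ≈ -0.030303)
40*((-12 - 2)/(-18 + 25) + R) = 40*((-12 - 2)/(-18 + 25) - 1/33) = 40*(-14/7 - 1/33) = 40*(-14*⅐ - 1/33) = 40*(-2 - 1/33) = 40*(-67/33) = -2680/33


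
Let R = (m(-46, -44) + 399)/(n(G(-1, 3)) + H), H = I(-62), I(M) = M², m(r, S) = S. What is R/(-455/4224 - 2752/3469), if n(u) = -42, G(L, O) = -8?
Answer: -2600917440/25098604543 ≈ -0.10363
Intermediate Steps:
H = 3844 (H = (-62)² = 3844)
R = 355/3802 (R = (-44 + 399)/(-42 + 3844) = 355/3802 ≈ 0.093372)
R/(-455/4224 - 2752/3469) = 355/(3802*(-455/4224 - 2752/3469)) = 355/(3802*(-13202843/14653056)) = (355/3802)*(-14653056/13202843) = -2600917440/25098604543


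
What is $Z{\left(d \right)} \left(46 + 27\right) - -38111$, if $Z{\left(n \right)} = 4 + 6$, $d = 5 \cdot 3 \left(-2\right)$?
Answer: $38841$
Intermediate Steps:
$d = -30$ ($d = 15 \left(-2\right) = -30$)
$Z{\left(n \right)} = 10$
$Z{\left(d \right)} \left(46 + 27\right) - -38111 = 10 \left(46 + 27\right) - -38111 = 10 \cdot 73 + 38111 = 730 + 38111 = 38841$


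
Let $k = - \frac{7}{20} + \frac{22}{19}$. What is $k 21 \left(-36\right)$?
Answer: $- \frac{58023}{95} \approx -610.77$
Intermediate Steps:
$k = \frac{307}{380}$ ($k = \left(-7\right) \frac{1}{20} + 22 \cdot \frac{1}{19} = - \frac{7}{20} + \frac{22}{19} = \frac{307}{380} \approx 0.80789$)
$k 21 \left(-36\right) = \frac{307}{380} \cdot 21 \left(-36\right) = \frac{6447}{380} \left(-36\right) = - \frac{58023}{95}$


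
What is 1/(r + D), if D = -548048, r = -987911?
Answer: -1/1535959 ≈ -6.5106e-7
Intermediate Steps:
1/(r + D) = 1/(-987911 - 548048) = 1/(-1535959) = -1/1535959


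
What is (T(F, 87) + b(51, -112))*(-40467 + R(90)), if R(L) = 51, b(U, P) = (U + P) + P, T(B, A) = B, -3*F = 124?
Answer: 8662496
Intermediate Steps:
F = -124/3 (F = -⅓*124 = -124/3 ≈ -41.333)
b(U, P) = U + 2*P (b(U, P) = (P + U) + P = U + 2*P)
(T(F, 87) + b(51, -112))*(-40467 + R(90)) = (-124/3 + (51 + 2*(-112)))*(-40467 + 51) = (-124/3 + (51 - 224))*(-40416) = (-124/3 - 173)*(-40416) = -643/3*(-40416) = 8662496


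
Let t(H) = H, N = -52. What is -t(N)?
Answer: 52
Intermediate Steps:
-t(N) = -1*(-52) = 52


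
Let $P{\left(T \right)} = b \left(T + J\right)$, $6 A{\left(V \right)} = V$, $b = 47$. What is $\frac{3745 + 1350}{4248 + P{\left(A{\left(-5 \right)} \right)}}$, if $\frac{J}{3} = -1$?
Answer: $\frac{30570}{24407} \approx 1.2525$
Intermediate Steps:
$A{\left(V \right)} = \frac{V}{6}$
$J = -3$ ($J = 3 \left(-1\right) = -3$)
$P{\left(T \right)} = -141 + 47 T$ ($P{\left(T \right)} = 47 \left(T - 3\right) = 47 \left(-3 + T\right) = -141 + 47 T$)
$\frac{3745 + 1350}{4248 + P{\left(A{\left(-5 \right)} \right)}} = \frac{3745 + 1350}{4248 - \left(141 - 47 \cdot \frac{1}{6} \left(-5\right)\right)} = \frac{5095}{4248 + \left(-141 + 47 \left(- \frac{5}{6}\right)\right)} = \frac{5095}{4248 - \frac{1081}{6}} = \frac{5095}{\frac{24407}{6}} = 5095 \cdot \frac{6}{24407} = \frac{30570}{24407}$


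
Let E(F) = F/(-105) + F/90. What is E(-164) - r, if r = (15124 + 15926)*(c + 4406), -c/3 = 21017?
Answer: 573592083668/315 ≈ 1.8209e+9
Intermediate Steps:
c = -63051 (c = -3*21017 = -63051)
E(F) = F/630 (E(F) = F*(-1/105) + F*(1/90) = -F/105 + F/90 = F/630)
r = -1820927250 (r = (15124 + 15926)*(-63051 + 4406) = 31050*(-58645) = -1820927250)
E(-164) - r = (1/630)*(-164) - 1*(-1820927250) = -82/315 + 1820927250 = 573592083668/315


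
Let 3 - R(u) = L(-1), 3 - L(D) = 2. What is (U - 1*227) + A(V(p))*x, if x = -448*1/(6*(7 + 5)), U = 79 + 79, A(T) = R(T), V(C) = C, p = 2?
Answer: -733/9 ≈ -81.444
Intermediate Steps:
L(D) = 1 (L(D) = 3 - 1*2 = 3 - 2 = 1)
R(u) = 2 (R(u) = 3 - 1*1 = 3 - 1 = 2)
A(T) = 2
U = 158
x = -56/9 (x = -448/(12*6) = -448/72 = -448*1/72 = -56/9 ≈ -6.2222)
(U - 1*227) + A(V(p))*x = (158 - 1*227) + 2*(-56/9) = (158 - 227) - 112/9 = -69 - 112/9 = -733/9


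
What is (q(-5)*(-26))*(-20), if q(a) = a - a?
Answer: 0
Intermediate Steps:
q(a) = 0
(q(-5)*(-26))*(-20) = (0*(-26))*(-20) = 0*(-20) = 0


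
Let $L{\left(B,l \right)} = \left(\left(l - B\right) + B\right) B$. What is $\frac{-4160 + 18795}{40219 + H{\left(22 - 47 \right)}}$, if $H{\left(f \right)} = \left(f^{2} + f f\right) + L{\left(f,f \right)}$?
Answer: $\frac{14635}{42094} \approx 0.34767$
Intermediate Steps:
$L{\left(B,l \right)} = B l$ ($L{\left(B,l \right)} = l B = B l$)
$H{\left(f \right)} = 3 f^{2}$ ($H{\left(f \right)} = \left(f^{2} + f f\right) + f f = \left(f^{2} + f^{2}\right) + f^{2} = 2 f^{2} + f^{2} = 3 f^{2}$)
$\frac{-4160 + 18795}{40219 + H{\left(22 - 47 \right)}} = \frac{-4160 + 18795}{40219 + 3 \left(22 - 47\right)^{2}} = \frac{14635}{40219 + 3 \left(-25\right)^{2}} = \frac{14635}{40219 + 3 \cdot 625} = \frac{14635}{40219 + 1875} = \frac{14635}{42094}$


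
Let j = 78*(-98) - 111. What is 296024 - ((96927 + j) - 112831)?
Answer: 319683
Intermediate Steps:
j = -7755 (j = -7644 - 111 = -7755)
296024 - ((96927 + j) - 112831) = 296024 - ((96927 - 7755) - 112831) = 296024 - (89172 - 112831) = 296024 - 1*(-23659) = 296024 + 23659 = 319683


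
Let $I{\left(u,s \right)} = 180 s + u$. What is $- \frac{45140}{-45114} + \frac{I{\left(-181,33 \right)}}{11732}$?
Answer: $\frac{394697003}{264638724} \approx 1.4915$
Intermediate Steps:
$I{\left(u,s \right)} = u + 180 s$
$- \frac{45140}{-45114} + \frac{I{\left(-181,33 \right)}}{11732} = - \frac{45140}{-45114} + \frac{-181 + 180 \cdot 33}{11732} = \left(-45140\right) \left(- \frac{1}{45114}\right) + \left(-181 + 5940\right) \frac{1}{11732} = \frac{22570}{22557} + 5759 \cdot \frac{1}{11732} = \frac{22570}{22557} + \frac{5759}{11732} = \frac{394697003}{264638724}$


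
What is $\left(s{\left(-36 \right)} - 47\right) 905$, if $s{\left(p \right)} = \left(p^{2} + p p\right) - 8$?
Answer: $2295985$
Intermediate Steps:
$s{\left(p \right)} = -8 + 2 p^{2}$ ($s{\left(p \right)} = \left(p^{2} + p^{2}\right) - 8 = 2 p^{2} - 8 = -8 + 2 p^{2}$)
$\left(s{\left(-36 \right)} - 47\right) 905 = \left(\left(-8 + 2 \left(-36\right)^{2}\right) - 47\right) 905 = \left(\left(-8 + 2 \cdot 1296\right) - 47\right) 905 = \left(\left(-8 + 2592\right) - 47\right) 905 = \left(2584 - 47\right) 905 = 2537 \cdot 905 = 2295985$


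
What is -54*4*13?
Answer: -2808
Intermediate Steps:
-54*4*13 = -9*24*13 = -216*13 = -2808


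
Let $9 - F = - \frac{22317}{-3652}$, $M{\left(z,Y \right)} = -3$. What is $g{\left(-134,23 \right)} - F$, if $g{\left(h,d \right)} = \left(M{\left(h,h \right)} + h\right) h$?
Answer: $\frac{67032865}{3652} \approx 18355.0$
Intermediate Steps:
$F = \frac{10551}{3652}$ ($F = 9 - - \frac{22317}{-3652} = 9 - \left(-22317\right) \left(- \frac{1}{3652}\right) = 9 - \frac{22317}{3652} = \frac{10551}{3652} \approx 2.8891$)
$g{\left(h,d \right)} = h \left(-3 + h\right)$ ($g{\left(h,d \right)} = \left(-3 + h\right) h = h \left(-3 + h\right)$)
$g{\left(-134,23 \right)} - F = - 134 \left(-3 - 134\right) - \frac{10551}{3652} = \left(-134\right) \left(-137\right) - \frac{10551}{3652} = 18358 - \frac{10551}{3652} = \frac{67032865}{3652}$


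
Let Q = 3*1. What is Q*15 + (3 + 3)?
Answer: 51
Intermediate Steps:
Q = 3
Q*15 + (3 + 3) = 3*15 + (3 + 3) = 45 + 6 = 51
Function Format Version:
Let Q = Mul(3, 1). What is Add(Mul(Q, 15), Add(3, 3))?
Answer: 51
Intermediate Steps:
Q = 3
Add(Mul(Q, 15), Add(3, 3)) = Add(Mul(3, 15), Add(3, 3)) = Add(45, 6) = 51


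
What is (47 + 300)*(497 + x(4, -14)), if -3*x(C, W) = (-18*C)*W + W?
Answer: 172459/3 ≈ 57486.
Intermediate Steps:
x(C, W) = -W/3 + 6*C*W (x(C, W) = -((-18*C)*W + W)/3 = -(-18*C*W + W)/3 = -(W - 18*C*W)/3 = -W/3 + 6*C*W)
(47 + 300)*(497 + x(4, -14)) = (47 + 300)*(497 + (⅓)*(-14)*(-1 + 18*4)) = 347*(497 + (⅓)*(-14)*(-1 + 72)) = 347*(497 + (⅓)*(-14)*71) = 347*(497 - 994/3) = 347*(497/3) = 172459/3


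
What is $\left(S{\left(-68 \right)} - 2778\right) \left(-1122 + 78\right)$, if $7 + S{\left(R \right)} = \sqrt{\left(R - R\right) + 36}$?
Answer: $2901276$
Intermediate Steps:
$S{\left(R \right)} = -1$ ($S{\left(R \right)} = -7 + \sqrt{\left(R - R\right) + 36} = -7 + \sqrt{0 + 36} = -7 + \sqrt{36} = -7 + 6 = -1$)
$\left(S{\left(-68 \right)} - 2778\right) \left(-1122 + 78\right) = \left(-1 - 2778\right) \left(-1122 + 78\right) = \left(-2779\right) \left(-1044\right) = 2901276$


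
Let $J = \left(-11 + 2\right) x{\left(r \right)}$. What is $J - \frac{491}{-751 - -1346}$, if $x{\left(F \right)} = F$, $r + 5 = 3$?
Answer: $\frac{10219}{595} \approx 17.175$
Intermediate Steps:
$r = -2$ ($r = -5 + 3 = -2$)
$J = 18$ ($J = \left(-11 + 2\right) \left(-2\right) = \left(-9\right) \left(-2\right) = 18$)
$J - \frac{491}{-751 - -1346} = 18 - \frac{491}{-751 - -1346} = 18 - \frac{491}{-751 + 1346} = 18 - \frac{491}{595} = \frac{10219}{595}$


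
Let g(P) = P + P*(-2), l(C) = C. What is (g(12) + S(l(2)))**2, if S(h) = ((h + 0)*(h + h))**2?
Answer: 2704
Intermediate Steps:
g(P) = -P (g(P) = P - 2*P = -P)
S(h) = 4*h**4 (S(h) = (h*(2*h))**2 = (2*h**2)**2 = 4*h**4)
(g(12) + S(l(2)))**2 = (-1*12 + 4*2**4)**2 = (-12 + 4*16)**2 = (-12 + 64)**2 = 52**2 = 2704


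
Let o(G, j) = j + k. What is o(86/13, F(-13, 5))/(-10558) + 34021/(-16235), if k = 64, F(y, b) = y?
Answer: -360021703/171409130 ≈ -2.1004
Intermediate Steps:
o(G, j) = 64 + j (o(G, j) = j + 64 = 64 + j)
o(86/13, F(-13, 5))/(-10558) + 34021/(-16235) = (64 - 13)/(-10558) + 34021/(-16235) = 51*(-1/10558) + 34021*(-1/16235) = -51/10558 - 34021/16235 = -360021703/171409130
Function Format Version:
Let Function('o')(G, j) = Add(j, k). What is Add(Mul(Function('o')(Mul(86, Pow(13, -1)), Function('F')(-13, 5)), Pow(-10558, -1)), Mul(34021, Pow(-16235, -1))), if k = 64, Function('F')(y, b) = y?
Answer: Rational(-360021703, 171409130) ≈ -2.1004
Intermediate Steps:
Function('o')(G, j) = Add(64, j) (Function('o')(G, j) = Add(j, 64) = Add(64, j))
Add(Mul(Function('o')(Mul(86, Pow(13, -1)), Function('F')(-13, 5)), Pow(-10558, -1)), Mul(34021, Pow(-16235, -1))) = Add(Mul(Add(64, -13), Pow(-10558, -1)), Mul(34021, Pow(-16235, -1))) = Add(Mul(51, Rational(-1, 10558)), Mul(34021, Rational(-1, 16235))) = Add(Rational(-51, 10558), Rational(-34021, 16235)) = Rational(-360021703, 171409130)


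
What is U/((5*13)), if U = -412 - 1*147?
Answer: -43/5 ≈ -8.6000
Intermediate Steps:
U = -559 (U = -412 - 147 = -559)
U/((5*13)) = -559/(5*13) = -559/65 = -559*1/65 = -43/5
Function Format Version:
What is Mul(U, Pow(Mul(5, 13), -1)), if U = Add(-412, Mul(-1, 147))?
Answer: Rational(-43, 5) ≈ -8.6000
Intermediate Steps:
U = -559 (U = Add(-412, -147) = -559)
Mul(U, Pow(Mul(5, 13), -1)) = Mul(-559, Pow(Mul(5, 13), -1)) = Mul(-559, Pow(65, -1)) = Mul(-559, Rational(1, 65)) = Rational(-43, 5)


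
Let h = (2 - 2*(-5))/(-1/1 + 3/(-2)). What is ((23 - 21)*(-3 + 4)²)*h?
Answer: -48/5 ≈ -9.6000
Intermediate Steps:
h = -24/5 (h = (2 + 10)/(-1*1 + 3*(-½)) = 12/(-1 - 3/2) = 12/(-5/2) = -⅖*12 = -24/5 ≈ -4.8000)
((23 - 21)*(-3 + 4)²)*h = ((23 - 21)*(-3 + 4)²)*(-24/5) = (2*1²)*(-24/5) = (2*1)*(-24/5) = 2*(-24/5) = -48/5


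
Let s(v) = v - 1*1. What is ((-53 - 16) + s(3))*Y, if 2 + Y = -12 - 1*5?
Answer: 1273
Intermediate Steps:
Y = -19 (Y = -2 + (-12 - 1*5) = -2 + (-12 - 5) = -2 - 17 = -19)
s(v) = -1 + v (s(v) = v - 1 = -1 + v)
((-53 - 16) + s(3))*Y = ((-53 - 16) + (-1 + 3))*(-19) = (-69 + 2)*(-19) = -67*(-19) = 1273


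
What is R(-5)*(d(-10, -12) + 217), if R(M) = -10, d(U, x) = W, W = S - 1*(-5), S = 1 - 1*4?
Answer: -2190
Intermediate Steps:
S = -3 (S = 1 - 4 = -3)
W = 2 (W = -3 - 1*(-5) = -3 + 5 = 2)
d(U, x) = 2
R(-5)*(d(-10, -12) + 217) = -10*(2 + 217) = -10*219 = -2190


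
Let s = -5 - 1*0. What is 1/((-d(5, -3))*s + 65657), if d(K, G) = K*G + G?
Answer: 1/65567 ≈ 1.5252e-5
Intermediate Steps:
s = -5 (s = -5 + 0 = -5)
d(K, G) = G + G*K (d(K, G) = G*K + G = G + G*K)
1/((-d(5, -3))*s + 65657) = 1/(-(-3)*(1 + 5)*(-5) + 65657) = 1/(-(-3)*6*(-5) + 65657) = 1/(-1*(-18)*(-5) + 65657) = 1/(18*(-5) + 65657) = 1/(-90 + 65657) = 1/65567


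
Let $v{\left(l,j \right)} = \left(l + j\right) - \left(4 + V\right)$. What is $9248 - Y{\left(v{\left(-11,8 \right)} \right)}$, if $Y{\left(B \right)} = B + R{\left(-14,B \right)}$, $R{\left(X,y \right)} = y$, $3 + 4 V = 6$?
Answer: $\frac{18527}{2} \approx 9263.5$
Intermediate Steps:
$V = \frac{3}{4}$ ($V = - \frac{3}{4} + \frac{1}{4} \cdot 6 = - \frac{3}{4} + \frac{3}{2} = \frac{3}{4} \approx 0.75$)
$v{\left(l,j \right)} = - \frac{19}{4} + j + l$ ($v{\left(l,j \right)} = \left(l + j\right) - \frac{19}{4} = \left(j + l\right) - \frac{19}{4} = - \frac{19}{4} + j + l$)
$Y{\left(B \right)} = 2 B$ ($Y{\left(B \right)} = B + B = 2 B$)
$9248 - Y{\left(v{\left(-11,8 \right)} \right)} = 9248 - 2 \left(- \frac{19}{4} + 8 - 11\right) = 9248 - 2 \left(- \frac{31}{4}\right) = 9248 - - \frac{31}{2} = 9248 + \frac{31}{2} = \frac{18527}{2}$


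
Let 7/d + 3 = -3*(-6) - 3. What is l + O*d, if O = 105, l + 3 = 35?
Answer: 373/4 ≈ 93.250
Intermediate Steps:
l = 32 (l = -3 + 35 = 32)
d = 7/12 (d = 7/(-3 + (-3*(-6) - 3)) = 7/(-3 + (18 - 3)) = 7/(-3 + 15) = 7/12 ≈ 0.58333)
l + O*d = 32 + 105*(7/12) = 32 + 245/4 = 373/4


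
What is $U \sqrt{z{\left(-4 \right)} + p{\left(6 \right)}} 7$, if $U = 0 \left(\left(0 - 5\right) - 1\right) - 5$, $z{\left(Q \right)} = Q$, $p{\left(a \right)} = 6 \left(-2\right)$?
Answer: $- 140 i \approx - 140.0 i$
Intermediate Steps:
$p{\left(a \right)} = -12$
$U = -5$ ($U = 0 \left(\left(0 - 5\right) - 1\right) - 5 = 0 \left(-5 - 1\right) - 5 = 0 \left(-6\right) - 5 = 0 - 5 = -5$)
$U \sqrt{z{\left(-4 \right)} + p{\left(6 \right)}} 7 = - 5 \sqrt{-4 - 12} \cdot 7 = - 5 \sqrt{-16} \cdot 7 = - 5 \cdot 4 i 7 = - 20 i 7 = - 140 i$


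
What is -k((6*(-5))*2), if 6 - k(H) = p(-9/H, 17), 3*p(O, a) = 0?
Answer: -6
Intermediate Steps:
p(O, a) = 0 (p(O, a) = (1/3)*0 = 0)
k(H) = 6 (k(H) = 6 - 1*0 = 6 + 0 = 6)
-k((6*(-5))*2) = -1*6 = -6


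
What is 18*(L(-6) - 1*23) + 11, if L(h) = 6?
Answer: -295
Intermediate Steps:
18*(L(-6) - 1*23) + 11 = 18*(6 - 1*23) + 11 = 18*(6 - 23) + 11 = 18*(-17) + 11 = -306 + 11 = -295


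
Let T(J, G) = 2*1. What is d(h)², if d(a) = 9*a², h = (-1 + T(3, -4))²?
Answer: 81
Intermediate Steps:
T(J, G) = 2
h = 1 (h = (-1 + 2)² = 1² = 1)
d(h)² = (9*1²)² = (9*1)² = 9² = 81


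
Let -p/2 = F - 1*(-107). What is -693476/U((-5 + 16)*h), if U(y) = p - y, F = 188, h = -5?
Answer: 693476/535 ≈ 1296.2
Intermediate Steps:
p = -590 (p = -2*(188 - 1*(-107)) = -2*(188 + 107) = -2*295 = -590)
U(y) = -590 - y
-693476/U((-5 + 16)*h) = -693476/(-590 - (-5 + 16)*(-5)) = -693476/(-590 - 11*(-5)) = -693476/(-590 - 1*(-55)) = -693476/(-590 + 55) = -693476/(-535) = -693476*(-1/535) = 693476/535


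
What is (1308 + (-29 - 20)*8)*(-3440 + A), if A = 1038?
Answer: -2200232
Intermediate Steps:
(1308 + (-29 - 20)*8)*(-3440 + A) = (1308 + (-29 - 20)*8)*(-3440 + 1038) = (1308 - 49*8)*(-2402) = (1308 - 392)*(-2402) = 916*(-2402) = -2200232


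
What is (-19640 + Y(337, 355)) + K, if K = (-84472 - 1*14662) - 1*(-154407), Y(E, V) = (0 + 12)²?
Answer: 35777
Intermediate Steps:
Y(E, V) = 144 (Y(E, V) = 12² = 144)
K = 55273 (K = (-84472 - 14662) + 154407 = -99134 + 154407 = 55273)
(-19640 + Y(337, 355)) + K = (-19640 + 144) + 55273 = -19496 + 55273 = 35777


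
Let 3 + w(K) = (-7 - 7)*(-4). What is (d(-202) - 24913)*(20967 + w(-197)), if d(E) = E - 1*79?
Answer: -529577880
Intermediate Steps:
d(E) = -79 + E (d(E) = E - 79 = -79 + E)
w(K) = 53 (w(K) = -3 + (-7 - 7)*(-4) = -3 - 14*(-4) = -3 + 56 = 53)
(d(-202) - 24913)*(20967 + w(-197)) = ((-79 - 202) - 24913)*(20967 + 53) = (-281 - 24913)*21020 = -25194*21020 = -529577880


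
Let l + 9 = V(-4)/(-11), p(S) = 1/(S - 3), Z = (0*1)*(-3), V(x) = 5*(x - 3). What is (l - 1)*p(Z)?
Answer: 25/11 ≈ 2.2727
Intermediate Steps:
V(x) = -15 + 5*x (V(x) = 5*(-3 + x) = -15 + 5*x)
Z = 0 (Z = 0*(-3) = 0)
p(S) = 1/(-3 + S)
l = -64/11 (l = -9 + (-15 + 5*(-4))/(-11) = -9 + (-15 - 20)*(-1/11) = -9 - 35*(-1/11) = -9 + 35/11 = -64/11 ≈ -5.8182)
(l - 1)*p(Z) = (-64/11 - 1)/(-3 + 0) = -75/11/(-3) = -75/11*(-1/3) = 25/11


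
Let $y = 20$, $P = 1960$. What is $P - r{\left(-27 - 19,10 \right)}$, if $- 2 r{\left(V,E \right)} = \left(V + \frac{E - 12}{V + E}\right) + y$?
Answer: $\frac{70093}{36} \approx 1947.0$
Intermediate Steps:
$r{\left(V,E \right)} = -10 - \frac{V}{2} - \frac{-12 + E}{2 \left(E + V\right)}$ ($r{\left(V,E \right)} = - \frac{\left(V + \frac{E - 12}{V + E}\right) + 20}{2} = - \frac{\left(V + \frac{-12 + E}{E + V}\right) + 20}{2} = - \frac{20 + V + \frac{-12 + E}{E + V}}{2} = -10 - \frac{V}{2} - \frac{-12 + E}{2 \left(E + V\right)}$)
$P - r{\left(-27 - 19,10 \right)} = 1960 - \frac{12 - \left(-27 - 19\right)^{2} - 210 - 20 \left(-27 - 19\right) - 10 \left(-27 - 19\right)}{2 \left(10 - 46\right)} = 1960 - \frac{12 - \left(-46\right)^{2} - 210 - -920 - 10 \left(-46\right)}{2 \left(10 - 46\right)} = 1960 - \frac{12 - 2116 - 210 + 920 + 460}{2 \left(-36\right)} = 1960 - \frac{1}{2} \left(- \frac{1}{36}\right) \left(12 - 2116 - 210 + 920 + 460\right) = 1960 - \frac{1}{2} \left(- \frac{1}{36}\right) \left(-934\right) = 1960 - \frac{467}{36} = \frac{70093}{36}$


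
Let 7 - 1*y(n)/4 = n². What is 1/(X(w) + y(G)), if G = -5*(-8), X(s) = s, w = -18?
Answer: -1/6390 ≈ -0.00015649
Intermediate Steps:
G = 40
y(n) = 28 - 4*n²
1/(X(w) + y(G)) = 1/(-18 + (28 - 4*40²)) = 1/(-18 + (28 - 4*1600)) = 1/(-18 + (28 - 6400)) = 1/(-18 - 6372) = 1/(-6390) = -1/6390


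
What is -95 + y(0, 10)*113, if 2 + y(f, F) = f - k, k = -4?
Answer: 131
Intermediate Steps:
y(f, F) = 2 + f (y(f, F) = -2 + (f - 1*(-4)) = -2 + (f + 4) = -2 + (4 + f) = 2 + f)
-95 + y(0, 10)*113 = -95 + (2 + 0)*113 = -95 + 2*113 = -95 + 226 = 131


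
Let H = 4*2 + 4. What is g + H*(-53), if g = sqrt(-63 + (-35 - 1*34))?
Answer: -636 + 2*I*sqrt(33) ≈ -636.0 + 11.489*I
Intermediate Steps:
H = 12 (H = 8 + 4 = 12)
g = 2*I*sqrt(33) (g = sqrt(-63 + (-35 - 34)) = sqrt(-63 - 69) = sqrt(-132) = 2*I*sqrt(33) ≈ 11.489*I)
g + H*(-53) = 2*I*sqrt(33) + 12*(-53) = 2*I*sqrt(33) - 636 = -636 + 2*I*sqrt(33)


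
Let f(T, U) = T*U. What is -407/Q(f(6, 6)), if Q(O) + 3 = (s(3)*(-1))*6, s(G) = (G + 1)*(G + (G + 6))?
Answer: 407/291 ≈ 1.3986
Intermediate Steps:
s(G) = (1 + G)*(6 + 2*G) (s(G) = (1 + G)*(G + (6 + G)) = (1 + G)*(6 + 2*G))
Q(O) = -291 (Q(O) = -3 + ((6 + 2*3² + 8*3)*(-1))*6 = -3 + ((6 + 2*9 + 24)*(-1))*6 = -3 + ((6 + 18 + 24)*(-1))*6 = -3 + (48*(-1))*6 = -3 - 48*6 = -3 - 288 = -291)
-407/Q(f(6, 6)) = -407/(-291) = -407*(-1/291) = 407/291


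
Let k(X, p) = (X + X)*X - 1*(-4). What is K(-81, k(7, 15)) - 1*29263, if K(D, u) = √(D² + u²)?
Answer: -29263 + 3*√1885 ≈ -29133.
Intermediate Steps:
k(X, p) = 4 + 2*X² (k(X, p) = (2*X)*X + 4 = 2*X² + 4 = 4 + 2*X²)
K(-81, k(7, 15)) - 1*29263 = √((-81)² + (4 + 2*7²)²) - 1*29263 = √(6561 + (4 + 2*49)²) - 29263 = √(6561 + (4 + 98)²) - 29263 = √(6561 + 102²) - 29263 = √(6561 + 10404) - 29263 = √16965 - 29263 = 3*√1885 - 29263 = -29263 + 3*√1885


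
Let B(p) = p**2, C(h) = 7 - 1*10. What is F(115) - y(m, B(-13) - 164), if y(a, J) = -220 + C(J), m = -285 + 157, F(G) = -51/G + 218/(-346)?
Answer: 4415227/19895 ≈ 221.93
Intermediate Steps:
F(G) = -109/173 - 51/G (F(G) = -51/G + 218*(-1/346) = -51/G - 109/173 = -109/173 - 51/G)
m = -128
C(h) = -3 (C(h) = 7 - 10 = -3)
y(a, J) = -223 (y(a, J) = -220 - 3 = -223)
F(115) - y(m, B(-13) - 164) = (-109/173 - 51/115) - 1*(-223) = (-109/173 - 51*1/115) + 223 = (-109/173 - 51/115) + 223 = -21358/19895 + 223 = 4415227/19895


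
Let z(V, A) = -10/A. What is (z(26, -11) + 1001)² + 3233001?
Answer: 512655562/121 ≈ 4.2368e+6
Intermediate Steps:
(z(26, -11) + 1001)² + 3233001 = (-10/(-11) + 1001)² + 3233001 = (-10*(-1/11) + 1001)² + 3233001 = (10/11 + 1001)² + 3233001 = (11021/11)² + 3233001 = 121462441/121 + 3233001 = 512655562/121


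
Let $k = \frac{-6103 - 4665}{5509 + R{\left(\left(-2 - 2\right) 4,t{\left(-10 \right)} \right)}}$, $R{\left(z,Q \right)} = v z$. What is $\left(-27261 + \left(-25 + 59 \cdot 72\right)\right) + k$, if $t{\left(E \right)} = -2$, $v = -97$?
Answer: $- \frac{162682086}{7061} \approx -23040.0$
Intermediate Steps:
$R{\left(z,Q \right)} = - 97 z$
$k = - \frac{10768}{7061}$ ($k = \frac{-6103 - 4665}{5509 - 97 \left(-2 - 2\right) 4} = - \frac{10768}{5509 - 97 \left(\left(-4\right) 4\right)} = - \frac{10768}{5509 - -1552} = - \frac{10768}{5509 + 1552} = - \frac{10768}{7061} \approx -1.525$)
$\left(-27261 + \left(-25 + 59 \cdot 72\right)\right) + k = \left(-27261 + \left(-25 + 59 \cdot 72\right)\right) - \frac{10768}{7061} = \left(-27261 + \left(-25 + 4248\right)\right) - \frac{10768}{7061} = \left(-27261 + 4223\right) - \frac{10768}{7061} = -23038 - \frac{10768}{7061} = - \frac{162682086}{7061}$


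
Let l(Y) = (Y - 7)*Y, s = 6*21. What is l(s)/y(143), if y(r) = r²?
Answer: 14994/20449 ≈ 0.73324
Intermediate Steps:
s = 126
l(Y) = Y*(-7 + Y) (l(Y) = (-7 + Y)*Y = Y*(-7 + Y))
l(s)/y(143) = (126*(-7 + 126))/(143²) = (126*119)/20449 = 14994*(1/20449) = 14994/20449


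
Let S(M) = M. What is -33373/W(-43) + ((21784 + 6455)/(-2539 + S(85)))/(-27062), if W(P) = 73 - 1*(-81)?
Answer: -52769083819/243503876 ≈ -216.71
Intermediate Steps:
W(P) = 154 (W(P) = 73 + 81 = 154)
-33373/W(-43) + ((21784 + 6455)/(-2539 + S(85)))/(-27062) = -33373/154 + ((21784 + 6455)/(-2539 + 85))/(-27062) = -33373*1/154 + (28239/(-2454))*(-1/27062) = -33373/154 + (28239*(-1/2454))*(-1/27062) = -33373/154 - 9413/818*(-1/27062) = -33373/154 + 9413/22136716 = -52769083819/243503876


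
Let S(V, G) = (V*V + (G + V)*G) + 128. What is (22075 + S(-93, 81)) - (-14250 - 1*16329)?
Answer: 60459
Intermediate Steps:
S(V, G) = 128 + V² + G*(G + V) (S(V, G) = (V² + G*(G + V)) + 128 = 128 + V² + G*(G + V))
(22075 + S(-93, 81)) - (-14250 - 1*16329) = (22075 + (128 + 81² + (-93)² + 81*(-93))) - (-14250 - 1*16329) = (22075 + (128 + 6561 + 8649 - 7533)) - (-14250 - 16329) = (22075 + 7805) - 1*(-30579) = 29880 + 30579 = 60459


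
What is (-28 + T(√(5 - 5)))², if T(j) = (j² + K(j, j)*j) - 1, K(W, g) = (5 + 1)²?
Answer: 841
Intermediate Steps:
K(W, g) = 36 (K(W, g) = 6² = 36)
T(j) = -1 + j² + 36*j (T(j) = (j² + 36*j) - 1 = -1 + j² + 36*j)
(-28 + T(√(5 - 5)))² = (-28 + (-1 + (√(5 - 5))² + 36*√(5 - 5)))² = (-28 + (-1 + (√0)² + 36*√0))² = (-28 + (-1 + 0² + 36*0))² = (-28 + (-1 + 0 + 0))² = (-28 - 1)² = (-29)² = 841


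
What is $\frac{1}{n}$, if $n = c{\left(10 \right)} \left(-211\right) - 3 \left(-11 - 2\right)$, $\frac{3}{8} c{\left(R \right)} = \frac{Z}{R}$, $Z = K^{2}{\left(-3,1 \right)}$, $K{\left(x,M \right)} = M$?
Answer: $- \frac{15}{259} \approx -0.057915$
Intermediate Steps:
$Z = 1$ ($Z = 1^{2} = 1$)
$c{\left(R \right)} = \frac{8}{3 R}$ ($c{\left(R \right)} = \frac{8 \cdot 1 \frac{1}{R}}{3} = \frac{8}{3 R}$)
$n = - \frac{259}{15}$ ($n = \frac{8}{3 \cdot 10} \left(-211\right) - 3 \left(-11 - 2\right) = \frac{8}{3} \cdot \frac{1}{10} \left(-211\right) - -39 = \frac{4}{15} \left(-211\right) + 39 = - \frac{844}{15} + 39 = - \frac{259}{15} \approx -17.267$)
$\frac{1}{n} = \frac{1}{- \frac{259}{15}} = - \frac{15}{259}$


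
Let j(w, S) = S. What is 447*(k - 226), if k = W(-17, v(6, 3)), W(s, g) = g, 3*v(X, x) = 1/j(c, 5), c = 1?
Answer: -504961/5 ≈ -1.0099e+5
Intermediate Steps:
v(X, x) = 1/15 (v(X, x) = (⅓)/5 = (⅓)*(⅕) = 1/15)
k = 1/15 ≈ 0.066667
447*(k - 226) = 447*(1/15 - 226) = 447*(-3389/15) = -504961/5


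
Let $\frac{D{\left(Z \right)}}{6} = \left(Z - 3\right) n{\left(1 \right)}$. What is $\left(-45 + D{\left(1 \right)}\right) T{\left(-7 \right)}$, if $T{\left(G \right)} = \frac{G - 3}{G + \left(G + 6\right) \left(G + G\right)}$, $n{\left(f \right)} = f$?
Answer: $\frac{570}{7} \approx 81.429$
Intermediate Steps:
$T{\left(G \right)} = \frac{-3 + G}{G + 2 G \left(6 + G\right)}$ ($T{\left(G \right)} = \frac{-3 + G}{G + \left(6 + G\right) 2 G} = \frac{-3 + G}{G + 2 G \left(6 + G\right)}$)
$D{\left(Z \right)} = -18 + 6 Z$ ($D{\left(Z \right)} = 6 \left(Z - 3\right) 1 = 6 \left(-3 + Z\right) 1 = 6 \left(-3 + Z\right) = -18 + 6 Z$)
$\left(-45 + D{\left(1 \right)}\right) T{\left(-7 \right)} = \left(-45 + \left(-18 + 6 \cdot 1\right)\right) \frac{-3 - 7}{\left(-7\right) \left(13 + 2 \left(-7\right)\right)} = \left(-45 + \left(-18 + 6\right)\right) \left(\left(- \frac{1}{7}\right) \frac{1}{13 - 14} \left(-10\right)\right) = \left(-45 - 12\right) \left(\left(- \frac{1}{7}\right) \frac{1}{-1} \left(-10\right)\right) = - 57 \left(\left(- \frac{1}{7}\right) \left(-1\right) \left(-10\right)\right) = \left(-57\right) \left(- \frac{10}{7}\right) = \frac{570}{7}$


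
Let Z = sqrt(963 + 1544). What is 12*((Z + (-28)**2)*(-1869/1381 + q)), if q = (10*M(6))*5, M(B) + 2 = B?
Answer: 2580906048/1381 + 3291972*sqrt(2507)/1381 ≈ 1.9882e+6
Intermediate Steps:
Z = sqrt(2507) ≈ 50.070
M(B) = -2 + B
q = 200 (q = (10*(-2 + 6))*5 = (10*4)*5 = 40*5 = 200)
12*((Z + (-28)**2)*(-1869/1381 + q)) = 12*((sqrt(2507) + (-28)**2)*(-1869/1381 + 200)) = 12*((sqrt(2507) + 784)*(-1869*1/1381 + 200)) = 12*((784 + sqrt(2507))*(-1869/1381 + 200)) = 12*((784 + sqrt(2507))*(274331/1381)) = 12*(215075504/1381 + 274331*sqrt(2507)/1381) = 2580906048/1381 + 3291972*sqrt(2507)/1381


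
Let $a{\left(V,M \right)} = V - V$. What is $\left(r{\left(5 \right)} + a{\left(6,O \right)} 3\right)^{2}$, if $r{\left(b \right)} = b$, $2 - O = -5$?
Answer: $25$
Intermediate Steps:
$O = 7$ ($O = 2 - -5 = 2 + 5 = 7$)
$a{\left(V,M \right)} = 0$
$\left(r{\left(5 \right)} + a{\left(6,O \right)} 3\right)^{2} = \left(5 + 0 \cdot 3\right)^{2} = \left(5 + 0\right)^{2} = 5^{2} = 25$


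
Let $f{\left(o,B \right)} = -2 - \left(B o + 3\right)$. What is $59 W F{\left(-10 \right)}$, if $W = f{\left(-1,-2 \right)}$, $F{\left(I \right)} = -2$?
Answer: $826$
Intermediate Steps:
$f{\left(o,B \right)} = -5 - B o$ ($f{\left(o,B \right)} = -2 - \left(3 + B o\right) = -5 - B o$)
$W = -7$ ($W = -5 - \left(-2\right) \left(-1\right) = -5 - 2 = -7$)
$59 W F{\left(-10 \right)} = 59 \left(-7\right) \left(-2\right) = \left(-413\right) \left(-2\right) = 826$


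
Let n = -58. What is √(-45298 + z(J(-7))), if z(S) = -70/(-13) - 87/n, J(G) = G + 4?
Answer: 3*I*√3401866/26 ≈ 212.82*I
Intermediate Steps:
J(G) = 4 + G
z(S) = 179/26 (z(S) = -70/(-13) - 87/(-58) = -70*(-1/13) - 87*(-1/58) = 70/13 + 3/2 = 179/26)
√(-45298 + z(J(-7))) = √(-45298 + 179/26) = √(-1177569/26) = 3*I*√3401866/26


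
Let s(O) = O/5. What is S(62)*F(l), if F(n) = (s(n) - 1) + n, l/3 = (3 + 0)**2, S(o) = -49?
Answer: -7693/5 ≈ -1538.6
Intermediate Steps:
s(O) = O/5 (s(O) = O*(1/5) = O/5)
l = 27 (l = 3*(3 + 0)**2 = 3*3**2 = 3*9 = 27)
F(n) = -1 + 6*n/5 (F(n) = (n/5 - 1) + n = (-1 + n/5) + n = -1 + 6*n/5)
S(62)*F(l) = -49*(-1 + (6/5)*27) = -49*(-1 + 162/5) = -49*157/5 = -7693/5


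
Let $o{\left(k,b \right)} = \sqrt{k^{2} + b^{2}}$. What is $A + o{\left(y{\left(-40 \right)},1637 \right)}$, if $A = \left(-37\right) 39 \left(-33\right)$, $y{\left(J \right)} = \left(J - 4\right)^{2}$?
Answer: $47619 + \sqrt{6427865} \approx 50154.0$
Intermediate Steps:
$y{\left(J \right)} = \left(-4 + J\right)^{2}$
$o{\left(k,b \right)} = \sqrt{b^{2} + k^{2}}$
$A = 47619$ ($A = \left(-1443\right) \left(-33\right) = 47619$)
$A + o{\left(y{\left(-40 \right)},1637 \right)} = 47619 + \sqrt{1637^{2} + \left(\left(-4 - 40\right)^{2}\right)^{2}} = 47619 + \sqrt{2679769 + \left(\left(-44\right)^{2}\right)^{2}} = 47619 + \sqrt{2679769 + 1936^{2}} = 47619 + \sqrt{2679769 + 3748096} = 47619 + \sqrt{6427865}$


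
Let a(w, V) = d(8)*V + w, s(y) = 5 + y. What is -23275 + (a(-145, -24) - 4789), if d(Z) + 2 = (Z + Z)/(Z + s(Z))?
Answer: -197255/7 ≈ -28179.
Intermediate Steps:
d(Z) = -2 + 2*Z/(5 + 2*Z) (d(Z) = -2 + (Z + Z)/(Z + (5 + Z)) = -2 + (2*Z)/(5 + 2*Z) = -2 + 2*Z/(5 + 2*Z))
a(w, V) = w - 26*V/21 (a(w, V) = (2*(-5 - 1*8)/(5 + 2*8))*V + w = (2*(-5 - 8)/(5 + 16))*V + w = (2*(-13)/21)*V + w = (2*(1/21)*(-13))*V + w = -26*V/21 + w = w - 26*V/21)
-23275 + (a(-145, -24) - 4789) = -23275 + ((-145 - 26/21*(-24)) - 4789) = -23275 + ((-145 + 208/7) - 4789) = -23275 + (-807/7 - 4789) = -23275 - 34330/7 = -197255/7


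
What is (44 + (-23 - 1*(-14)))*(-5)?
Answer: -175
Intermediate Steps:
(44 + (-23 - 1*(-14)))*(-5) = (44 + (-23 + 14))*(-5) = (44 - 9)*(-5) = 35*(-5) = -175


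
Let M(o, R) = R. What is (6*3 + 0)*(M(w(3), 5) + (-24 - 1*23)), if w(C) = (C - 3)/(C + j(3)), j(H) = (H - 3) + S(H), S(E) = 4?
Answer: -756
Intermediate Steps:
j(H) = 1 + H (j(H) = (H - 3) + 4 = (-3 + H) + 4 = 1 + H)
w(C) = (-3 + C)/(4 + C) (w(C) = (C - 3)/(C + (1 + 3)) = (-3 + C)/(C + 4) = (-3 + C)/(4 + C))
(6*3 + 0)*(M(w(3), 5) + (-24 - 1*23)) = (6*3 + 0)*(5 + (-24 - 1*23)) = (18 + 0)*(5 + (-24 - 23)) = 18*(5 - 47) = 18*(-42) = -756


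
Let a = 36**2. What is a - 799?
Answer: 497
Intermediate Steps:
a = 1296
a - 799 = 1296 - 799 = 497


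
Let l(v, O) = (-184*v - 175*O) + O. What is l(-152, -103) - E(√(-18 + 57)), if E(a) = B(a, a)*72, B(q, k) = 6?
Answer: 45458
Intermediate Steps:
l(v, O) = -184*v - 174*O
E(a) = 432 (E(a) = 6*72 = 432)
l(-152, -103) - E(√(-18 + 57)) = (-184*(-152) - 174*(-103)) - 1*432 = (27968 + 17922) - 432 = 45890 - 432 = 45458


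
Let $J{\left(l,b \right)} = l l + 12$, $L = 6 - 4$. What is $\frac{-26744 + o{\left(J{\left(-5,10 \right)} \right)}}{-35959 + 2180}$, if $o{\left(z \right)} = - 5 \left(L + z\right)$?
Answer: $\frac{26939}{33779} \approx 0.79751$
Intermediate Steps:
$L = 2$ ($L = 6 - 4 = 2$)
$J{\left(l,b \right)} = 12 + l^{2}$ ($J{\left(l,b \right)} = l^{2} + 12 = 12 + l^{2}$)
$o{\left(z \right)} = -10 - 5 z$ ($o{\left(z \right)} = - 5 \left(2 + z\right) = -10 - 5 z$)
$\frac{-26744 + o{\left(J{\left(-5,10 \right)} \right)}}{-35959 + 2180} = \frac{-26744 - \left(10 + 5 \left(12 + \left(-5\right)^{2}\right)\right)}{-35959 + 2180} = \frac{-26744 - \left(10 + 5 \left(12 + 25\right)\right)}{-33779} = \left(-26744 - 195\right) \left(- \frac{1}{33779}\right) = \left(-26939\right) \left(- \frac{1}{33779}\right) = \frac{26939}{33779}$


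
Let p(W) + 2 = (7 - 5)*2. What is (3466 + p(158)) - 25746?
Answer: -22278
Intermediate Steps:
p(W) = 2 (p(W) = -2 + (7 - 5)*2 = -2 + 2*2 = -2 + 4 = 2)
(3466 + p(158)) - 25746 = (3466 + 2) - 25746 = 3468 - 25746 = -22278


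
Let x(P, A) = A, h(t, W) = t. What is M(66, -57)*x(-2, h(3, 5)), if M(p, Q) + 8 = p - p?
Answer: -24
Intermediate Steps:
M(p, Q) = -8 (M(p, Q) = -8 + (p - p) = -8 + 0 = -8)
M(66, -57)*x(-2, h(3, 5)) = -8*3 = -24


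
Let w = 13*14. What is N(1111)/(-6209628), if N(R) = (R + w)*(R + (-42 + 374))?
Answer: -621933/2069876 ≈ -0.30047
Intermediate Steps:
w = 182
N(R) = (182 + R)*(332 + R) (N(R) = (R + 182)*(R + (-42 + 374)) = (182 + R)*(R + 332) = (182 + R)*(332 + R))
N(1111)/(-6209628) = (60424 + 1111² + 514*1111)/(-6209628) = (60424 + 1234321 + 571054)*(-1/6209628) = 1865799*(-1/6209628) = -621933/2069876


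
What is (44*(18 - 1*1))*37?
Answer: 27676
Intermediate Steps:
(44*(18 - 1*1))*37 = (44*(18 - 1))*37 = (44*17)*37 = 748*37 = 27676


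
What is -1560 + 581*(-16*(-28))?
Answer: 258728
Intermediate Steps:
-1560 + 581*(-16*(-28)) = -1560 + 581*448 = -1560 + 260288 = 258728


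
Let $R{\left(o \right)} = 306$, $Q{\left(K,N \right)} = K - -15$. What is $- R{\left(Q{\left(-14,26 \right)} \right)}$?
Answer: $-306$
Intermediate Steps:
$Q{\left(K,N \right)} = 15 + K$ ($Q{\left(K,N \right)} = K + 15 = 15 + K$)
$- R{\left(Q{\left(-14,26 \right)} \right)} = \left(-1\right) 306 = -306$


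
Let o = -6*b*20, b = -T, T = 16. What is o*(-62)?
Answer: -119040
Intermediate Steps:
b = -16 (b = -1*16 = -16)
o = 1920 (o = -6*(-16)*20 = 96*20 = 1920)
o*(-62) = 1920*(-62) = -119040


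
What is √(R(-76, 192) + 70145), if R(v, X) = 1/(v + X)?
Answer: √235967809/58 ≈ 264.85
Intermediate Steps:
R(v, X) = 1/(X + v)
√(R(-76, 192) + 70145) = √(1/(192 - 76) + 70145) = √(1/116 + 70145) = √(8136821/116) = √235967809/58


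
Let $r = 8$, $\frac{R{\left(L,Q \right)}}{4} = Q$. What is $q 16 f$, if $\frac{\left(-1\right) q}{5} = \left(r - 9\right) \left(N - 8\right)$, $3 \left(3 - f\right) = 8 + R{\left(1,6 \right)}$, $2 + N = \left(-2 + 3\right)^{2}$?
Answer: $5520$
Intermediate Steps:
$R{\left(L,Q \right)} = 4 Q$
$N = -1$ ($N = -2 + \left(-2 + 3\right)^{2} = -2 + 1^{2} = -2 + 1 = -1$)
$f = - \frac{23}{3}$ ($f = 3 - \frac{8 + 4 \cdot 6}{3} = 3 - \frac{8 + 24}{3} = 3 - \frac{32}{3} = - \frac{23}{3} \approx -7.6667$)
$q = -45$ ($q = - 5 \left(8 - 9\right) \left(-1 - 8\right) = - 5 \left(\left(-1\right) \left(-9\right)\right) = \left(-5\right) 9 = -45$)
$q 16 f = \left(-45\right) 16 \left(- \frac{23}{3}\right) = \left(-720\right) \left(- \frac{23}{3}\right) = 5520$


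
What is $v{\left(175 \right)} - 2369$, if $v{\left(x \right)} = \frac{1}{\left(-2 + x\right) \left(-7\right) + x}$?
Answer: $- \frac{2454285}{1036} \approx -2369.0$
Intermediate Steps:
$v{\left(x \right)} = \frac{1}{14 - 6 x}$ ($v{\left(x \right)} = \frac{1}{\left(14 - 7 x\right) + x} = \frac{1}{14 - 6 x}$)
$v{\left(175 \right)} - 2369 = - \frac{1}{-14 + 6 \cdot 175} - 2369 = - \frac{1}{-14 + 1050} - 2369 = - \frac{1}{1036} - 2369 = - \frac{2454285}{1036}$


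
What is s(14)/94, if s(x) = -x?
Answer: -7/47 ≈ -0.14894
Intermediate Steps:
s(14)/94 = (-1*14)/94 = (1/94)*(-14) = -7/47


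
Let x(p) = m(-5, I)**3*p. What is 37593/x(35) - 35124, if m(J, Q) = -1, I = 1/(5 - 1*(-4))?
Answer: -1266933/35 ≈ -36198.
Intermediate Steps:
I = 1/9 (I = 1/(5 + 4) = 1/9 ≈ 0.11111)
x(p) = -p (x(p) = (-1)**3*p = -p)
37593/x(35) - 35124 = 37593/((-1*35)) - 35124 = 37593/(-35) - 35124 = 37593*(-1/35) - 35124 = -37593/35 - 35124 = -1266933/35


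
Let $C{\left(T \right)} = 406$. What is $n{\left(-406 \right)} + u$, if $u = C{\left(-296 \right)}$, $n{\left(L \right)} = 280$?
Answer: $686$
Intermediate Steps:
$u = 406$
$n{\left(-406 \right)} + u = 280 + 406 = 686$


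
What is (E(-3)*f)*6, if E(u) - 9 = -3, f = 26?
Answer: 936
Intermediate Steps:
E(u) = 6 (E(u) = 9 - 3 = 6)
(E(-3)*f)*6 = (6*26)*6 = 156*6 = 936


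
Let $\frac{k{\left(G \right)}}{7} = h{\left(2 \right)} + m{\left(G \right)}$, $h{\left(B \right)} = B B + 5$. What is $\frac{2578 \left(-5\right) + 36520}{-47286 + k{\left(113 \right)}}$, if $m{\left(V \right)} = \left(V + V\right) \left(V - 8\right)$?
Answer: $\frac{23630}{118887} \approx 0.19876$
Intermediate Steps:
$h{\left(B \right)} = 5 + B^{2}$ ($h{\left(B \right)} = B^{2} + 5 = 5 + B^{2}$)
$m{\left(V \right)} = 2 V \left(-8 + V\right)$
$k{\left(G \right)} = 63 + 14 G \left(-8 + G\right)$ ($k{\left(G \right)} = 7 \left(\left(5 + 2^{2}\right) + 2 G \left(-8 + G\right)\right) = 7 \left(\left(5 + 4\right) + 2 G \left(-8 + G\right)\right) = 7 \left(9 + 2 G \left(-8 + G\right)\right) = 63 + 14 G \left(-8 + G\right)$)
$\frac{2578 \left(-5\right) + 36520}{-47286 + k{\left(113 \right)}} = \frac{2578 \left(-5\right) + 36520}{-47286 + \left(63 + 14 \cdot 113 \left(-8 + 113\right)\right)} = \frac{-12890 + 36520}{-47286 + \left(63 + 14 \cdot 113 \cdot 105\right)} = \frac{23630}{-47286 + \left(63 + 166110\right)} = \frac{23630}{-47286 + 166173} = \frac{23630}{118887}$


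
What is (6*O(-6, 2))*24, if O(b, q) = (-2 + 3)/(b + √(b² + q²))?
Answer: 216 + 72*√10 ≈ 443.68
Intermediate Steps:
O(b, q) = 1/(b + √(b² + q²))
(6*O(-6, 2))*24 = (6/(-6 + √((-6)² + 2²)))*24 = (6/(-6 + √(36 + 4)))*24 = (6/(-6 + √40))*24 = (6/(-6 + 2*√10))*24 = 144/(-6 + 2*√10)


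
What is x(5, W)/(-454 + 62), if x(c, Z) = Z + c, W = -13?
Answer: 1/49 ≈ 0.020408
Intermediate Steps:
x(5, W)/(-454 + 62) = (-13 + 5)/(-454 + 62) = -8/(-392) = -8*(-1/392) = 1/49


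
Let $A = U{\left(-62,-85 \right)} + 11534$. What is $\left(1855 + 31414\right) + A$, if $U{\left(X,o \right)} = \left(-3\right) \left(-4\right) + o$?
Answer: $44730$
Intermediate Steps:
$U{\left(X,o \right)} = 12 + o$
$A = 11461$ ($A = \left(12 - 85\right) + 11534 = -73 + 11534 = 11461$)
$\left(1855 + 31414\right) + A = \left(1855 + 31414\right) + 11461 = 33269 + 11461 = 44730$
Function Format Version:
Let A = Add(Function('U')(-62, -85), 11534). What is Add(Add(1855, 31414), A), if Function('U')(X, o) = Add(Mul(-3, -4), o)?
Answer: 44730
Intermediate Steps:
Function('U')(X, o) = Add(12, o)
A = 11461 (A = Add(Add(12, -85), 11534) = Add(-73, 11534) = 11461)
Add(Add(1855, 31414), A) = Add(Add(1855, 31414), 11461) = Add(33269, 11461) = 44730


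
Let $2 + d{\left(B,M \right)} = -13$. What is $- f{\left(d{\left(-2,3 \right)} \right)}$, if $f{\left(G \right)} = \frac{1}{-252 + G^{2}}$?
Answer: $\frac{1}{27} \approx 0.037037$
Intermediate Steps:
$d{\left(B,M \right)} = -15$ ($d{\left(B,M \right)} = -2 - 13 = -15$)
$- f{\left(d{\left(-2,3 \right)} \right)} = - \frac{1}{-252 + \left(-15\right)^{2}} = - \frac{1}{-252 + 225} = - \frac{1}{-27} = \left(-1\right) \left(- \frac{1}{27}\right) = \frac{1}{27}$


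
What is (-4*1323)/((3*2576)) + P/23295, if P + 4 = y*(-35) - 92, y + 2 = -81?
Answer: -1209157/2143140 ≈ -0.56420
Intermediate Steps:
y = -83 (y = -2 - 81 = -83)
P = 2809 (P = -4 + (-83*(-35) - 92) = -4 + (2905 - 92) = -4 + 2813 = 2809)
(-4*1323)/((3*2576)) + P/23295 = (-4*1323)/((3*2576)) + 2809/23295 = -5292/7728 + 2809*(1/23295) = -5292*1/7728 + 2809/23295 = -63/92 + 2809/23295 = -1209157/2143140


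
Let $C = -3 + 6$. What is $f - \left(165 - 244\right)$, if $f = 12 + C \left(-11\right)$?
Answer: $58$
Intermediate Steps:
$C = 3$
$f = -21$ ($f = 12 + 3 \left(-11\right) = 12 - 33 = -21$)
$f - \left(165 - 244\right) = -21 - \left(165 - 244\right) = -21 - -79 = -21 + 79 = 58$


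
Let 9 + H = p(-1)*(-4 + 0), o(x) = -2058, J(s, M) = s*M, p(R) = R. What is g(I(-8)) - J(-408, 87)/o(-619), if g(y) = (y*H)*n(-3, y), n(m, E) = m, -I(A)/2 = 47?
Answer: -489546/343 ≈ -1427.2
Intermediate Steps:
I(A) = -94 (I(A) = -2*47 = -94)
J(s, M) = M*s
H = -5 (H = -9 - (-4 + 0) = -9 - 1*(-4) = -9 + 4 = -5)
g(y) = 15*y (g(y) = (y*(-5))*(-3) = -5*y*(-3) = 15*y)
g(I(-8)) - J(-408, 87)/o(-619) = 15*(-94) - 87*(-408)/(-2058) = -1410 - (-35496)*(-1)/2058 = -1410 - 1*5916/343 = -1410 - 5916/343 = -489546/343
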